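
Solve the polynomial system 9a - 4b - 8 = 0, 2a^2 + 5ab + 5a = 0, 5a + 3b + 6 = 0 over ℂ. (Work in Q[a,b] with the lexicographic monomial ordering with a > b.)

Compute a lex Gröbner basis by Buchberger's algorithm.
f_1 = 9a - 4b - 8, LT = a.
f_2 = 2a^2 + 5ab + 5a, LT = a^2.
f_3 = 5a + 3b + 6, LT = a.

S(f_1,f_2): lcm = a^2. S = -53/18ab - 61/18a.
  leading term ab: subtract (-53/162b)·f_1 from -53/18ab - 61/18a → -61/18a - 106/81b^2 - 212/81b
  leading term a: subtract (-61/162)·f_1 from -61/18a - 106/81b^2 - 212/81b → -106/81b^2 - 334/81b - 244/81
  leading term b^2: no divisor's leading term divides it; move -106/81b^2 to the remainder.
  leading term b: no divisor's leading term divides it; move -334/81b to the remainder.
  leading term 1: no divisor's leading term divides it; move -244/81 to the remainder.
  remainder -106/81b^2 - 334/81b - 244/81 ≠ 0; add h_4 = -106/81b^2 - 334/81b - 244/81 to the basis.

S(f_1,f_3): lcm = a. S = -47/45b - 94/45.
  leading term b: no divisor's leading term divides it; move -47/45b to the remainder.
  leading term 1: no divisor's leading term divides it; move -94/45 to the remainder.
  remainder -47/45b - 94/45 ≠ 0; add h_5 = -47/45b - 94/45 to the basis.

The other S-polynomials (S(f_2,f_3), S(f_1,h_4), S(f_2,h_4), S(f_3,h_4), S(f_1,h_5), S(f_2,h_5), S(f_3,h_5), S(h_4,h_5)) all reduce to 0 modulo the current basis, so we have a Gröbner basis.
Inter-reduce: drop elements whose leading term is divisible by another's, tail-reduce, and make monic.
Reduced Gröbner basis: {a, b + 2}.

Elimination: the polynomial b + 2 lies in the elimination ideal for b, so b ∈ {-2}. For each such b, the remaining basis elements (now univariate) give the rest of the solution.
  b = -2: the earlier basis element becomes a = 0, giving a = 0 — point (0, -2).

{(0, -2)}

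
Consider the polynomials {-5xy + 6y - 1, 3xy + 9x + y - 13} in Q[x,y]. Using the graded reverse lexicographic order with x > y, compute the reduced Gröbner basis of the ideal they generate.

The reduced Gröbner basis is the canonical form of the ideal for this ordering.

f_1 = -5xy + 6y - 1, LT = xy.
f_2 = 3xy + 9x + y - 13, LT = xy.

S(f_1,f_2): lcm = xy. S = -3x - \tfrac{23}{15}y + \tfrac{68}{15}.
  reduce S modulo (f_1, f_2):
  remainder -3x - \tfrac{23}{15}y + \tfrac{68}{15} ≠ 0; add g_3 = -3x - \tfrac{23}{15}y + \tfrac{68}{15} to the basis.

S(f_1,g_3): lcm = xy. S = -\tfrac{23}{45}y^{2} + \tfrac{14}{45}y + \tfrac{1}{5}.
  reduce S modulo (f_1, f_2, g_3):
  remainder -\tfrac{23}{45}y^{2} + \tfrac{14}{45}y + \tfrac{1}{5} ≠ 0; add g_4 = -\tfrac{23}{45}y^{2} + \tfrac{14}{45}y + \tfrac{1}{5} to the basis.

The other S-polynomials (S(f_2,g_3), S(f_1,g_4), S(f_2,g_4), S(g_3,g_4)) all reduce to 0 modulo the current basis, so we have a Gröbner basis.
Inter-reduce: drop elements whose leading term is divisible by another's, tail-reduce, and make monic.

G = {y^{2} - \tfrac{14}{23}y - \tfrac{9}{23}, x + \tfrac{23}{45}y - \tfrac{68}{45}}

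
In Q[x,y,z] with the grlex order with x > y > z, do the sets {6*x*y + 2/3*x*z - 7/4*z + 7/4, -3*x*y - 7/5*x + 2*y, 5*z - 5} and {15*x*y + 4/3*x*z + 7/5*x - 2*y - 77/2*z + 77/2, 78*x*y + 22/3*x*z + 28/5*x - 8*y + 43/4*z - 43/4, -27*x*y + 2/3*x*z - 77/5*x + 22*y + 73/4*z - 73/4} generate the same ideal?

Since reduced Gröbner bases are canonical representatives of ideals under a given ordering, it suffices to compute and compare them.
Buchberger on the first generating set:
f_1 = 6*x*y + 2/3*x*z - 7/4*z + 7/4, LT = x*y.
f_2 = -3*x*y - 7/5*x + 2*y, LT = x*y.
f_3 = 5*z - 5, LT = z.

S(f_1,f_2): lcm = x*y. S = 1/9*x*z - 7/15*x + 2/3*y - 7/24*z + 7/24.
  reduce S modulo (f_1, f_2, f_3):
  remainder -16/45*x + 2/3*y ≠ 0; add g_4 = -16/45*x + 2/3*y to the basis.

S(f_1,g_4): lcm = x*y. S = 1/9*x*z + 15/8*y**2 - 7/24*z + 7/24.
  reduce S modulo (f_1, f_2, f_3, g_4):
  remainder 15/8*y**2 + 5/24*y ≠ 0; add g_5 = 15/8*y**2 + 5/24*y to the basis.

The other S-polynomials (S(f_1,f_3), S(f_2,f_3), S(f_2,g_4), S(f_3,g_4), S(f_1,g_5), S(f_2,g_5), S(f_3,g_5), S(g_4,g_5)) all reduce to 0 modulo the current basis, so we have a Gröbner basis.
Inter-reduce: drop elements whose leading term is divisible by another's, tail-reduce, and make monic.
Reduced Gröbner basis: {y**2 + 1/9*y, x - 15/8*y, z - 1}.

Buchberger on the second generating set:
h_1 = 15*x*y + 4/3*x*z + 7/5*x - 2*y - 77/2*z + 77/2, LT = x*y.
h_2 = 78*x*y + 22/3*x*z + 28/5*x - 8*y + 43/4*z - 43/4, LT = x*y.
h_3 = -27*x*y + 2/3*x*z - 77/5*x + 22*y + 73/4*z - 73/4, LT = x*y.

S(h_1,h_2): lcm = x*y. S = -1/195*x*z + 7/325*x - 2/65*y - 4219/1560*z + 4219/1560.
  reduce S modulo (h_1, h_2, h_3):
  remainder -1/195*x*z + 7/325*x - 2/65*y - 4219/1560*z + 4219/1560 ≠ 0; add k_4 = -1/195*x*z + 7/325*x - 2/65*y - 4219/1560*z + 4219/1560 to the basis.

S(h_1,h_3): lcm = x*y. S = 46/405*x*z - 322/675*x + 92/135*y - 1021/540*z + 1021/540.
  reduce S modulo (h_1, h_2, h_3, k_4):
  remainder -5005/81*z + 5005/81 ≠ 0; add k_5 = -5005/81*z + 5005/81 to the basis.

S(h_1,k_4): lcm = x*y*z. S = 4/45*x*z**2 + 21/5*x*y + 7/75*x*z - 6*y**2 - 63301/120*y*z - 77/30*z**2 + 4219/8*y + 77/30*z.
  reduce S modulo (h_1, h_2, h_3, k_4, k_5):
  remainder -6*y**2 - 2/3*y ≠ 0; add k_6 = -6*y**2 - 2/3*y to the basis.

S(k_4,k_5): lcm = x*z. S = -16/5*x + 6*y + 4219/8*z - 4219/8.
  reduce S modulo (h_1, h_2, h_3, k_4, k_5, k_6):
  remainder -16/5*x + 6*y ≠ 0; add k_7 = -16/5*x + 6*y to the basis.

The other S-polynomials (S(h_2,h_3), S(h_2,k_4), S(h_3,k_4), S(h_1,k_5), S(h_2,k_5), S(h_3,k_5), S(h_1,k_6), S(h_2,k_6), S(h_3,k_6), S(k_4,k_6), S(k_5,k_6), S(h_1,k_7), S(h_2,k_7), S(h_3,k_7), S(k_4,k_7), S(k_5,k_7), S(k_6,k_7)) all reduce to 0 modulo the current basis, so we have a Gröbner basis.
Inter-reduce: drop elements whose leading term is divisible by another's, tail-reduce, and make monic.
Reduced Gröbner basis: {y**2 + 1/9*y, x - 15/8*y, z - 1}.

The two bases agree; hence the ideals are identical.

Yes, the ideals are equal.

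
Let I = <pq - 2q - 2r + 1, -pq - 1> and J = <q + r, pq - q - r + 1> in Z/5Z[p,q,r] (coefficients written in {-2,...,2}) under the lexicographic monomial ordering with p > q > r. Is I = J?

Two ideals are equal iff their reduced Gröbner bases coincide (the reduced basis is unique for a fixed ordering).
Buchberger on the first generating set:
f_1 = pq - 2q - 2r + 1, LT = pq.
f_2 = -pq - 1, LT = pq.

S(f_1,f_2): lcm = pq. S = -2q - 2r.
  leading term q: no divisor's leading term divides it; move -2q to the remainder.
  leading term r: no divisor's leading term divides it; move -2r to the remainder.
  remainder -2q - 2r ≠ 0; add g_3 = -2q - 2r to the basis.

S(f_1,g_3): lcm = pq. S = -pr - 2q - 2r + 1.
  leading term pr: no divisor's leading term divides it; move -pr to the remainder.
  leading term q: subtract (1)·g_3 from -2q - 2r + 1 → 1
  leading term 1: no divisor's leading term divides it; move 1 to the remainder.
  remainder -pr + 1 ≠ 0; add g_4 = -pr + 1 to the basis.

The other S-polynomials (S(f_2,g_3), S(f_1,g_4), S(f_2,g_4), S(g_3,g_4)) all reduce to 0 modulo the current basis, so we have a Gröbner basis.
Inter-reduce: drop elements whose leading term is divisible by another's, tail-reduce, and make monic.
Reduced Gröbner basis: {pr - 1, q + r}.

Buchberger on the second generating set:
h_1 = q + r, LT = q.
h_2 = pq - q - r + 1, LT = pq.

S(h_1,h_2): lcm = pq. S = pr + q + r - 1.
  leading term pr: no divisor's leading term divides it; move pr to the remainder.
  leading term q: subtract (1)·h_1 from q + r - 1 → -1
  leading term 1: no divisor's leading term divides it; move -1 to the remainder.
  remainder pr - 1 ≠ 0; add k_3 = pr - 1 to the basis.

The other S-polynomials (S(h_1,k_3), S(h_2,k_3)) all reduce to 0 modulo the current basis, so we have a Gröbner basis.
Inter-reduce: drop elements whose leading term is divisible by another's, tail-reduce, and make monic.
Reduced Gröbner basis: {pr - 1, q + r}.

Same reduced basis, so the two generating sets span the same ideal.

Yes, the ideals are equal.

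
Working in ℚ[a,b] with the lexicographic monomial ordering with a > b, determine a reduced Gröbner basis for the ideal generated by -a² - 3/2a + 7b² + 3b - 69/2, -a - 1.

G = {a + 1, b² + 3/7b - 34/7}

f_1 = -a² - 3/2a + 7b² + 3b - 69/2, LT = a².
f_2 = -a - 1, LT = a.

S(f_1,f_2): lcm = a². S = ½a - 7b² - 3b + 69/2.
  leading term a: subtract (-½)·f_2 from ½a - 7b² - 3b + 69/2 → -7b² - 3b + 34
  leading term b²: no divisor's leading term divides it; move -7b² to the remainder.
  leading term b: no divisor's leading term divides it; move -3b to the remainder.
  leading term 1: no divisor's leading term divides it; move 34 to the remainder.
  remainder -7b² - 3b + 34 ≠ 0; add g_3 = -7b² - 3b + 34 to the basis.

S(f_1,g_3): leading monomials are coprime, so the S-polynomial reduces to 0 (Buchberger's first criterion).
S(f_2,g_3): leading monomials are coprime, so the S-polynomial reduces to 0 (Buchberger's first criterion).
Every S-polynomial of the final basis reduces to 0, so we have a Gröbner basis.
Inter-reduce: drop elements whose leading term is divisible by another's, tail-reduce, and make monic.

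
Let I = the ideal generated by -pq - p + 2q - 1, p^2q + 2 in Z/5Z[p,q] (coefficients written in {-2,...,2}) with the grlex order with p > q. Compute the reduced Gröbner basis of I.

G = {p^2 - 2p + q, pq + p - 2q + 1, q^2 + 2p + q}

Buchberger's algorithm terminates because the ascending chain of leading-term ideals stabilizes.

f_1 = -pq - p + 2q - 1, LT = pq.
f_2 = p^2q + 2, LT = p^2q.

S(f_1,f_2): lcm = p^2q. S = p^2 - 2pq + p - 2.
  leading term p^2: no divisor's leading term divides it; move p^2 to the remainder.
  leading term pq: subtract (2)·f_1 from -2pq + p - 2 → -2p + q
  leading term p: no divisor's leading term divides it; move -2p to the remainder.
  leading term q: no divisor's leading term divides it; move q to the remainder.
  remainder p^2 - 2p + q ≠ 0; add g_3 = p^2 - 2p + q to the basis.

S(f_1,g_3): lcm = p^2q. S = p^2 - q^2 + p.
  leading term p^2: subtract (1)·g_3 from p^2 - q^2 + p → -q^2 - 2p - q
  leading term q^2: no divisor's leading term divides it; move -q^2 to the remainder.
  leading term p: no divisor's leading term divides it; move -2p to the remainder.
  leading term q: no divisor's leading term divides it; move -q to the remainder.
  remainder -q^2 - 2p - q ≠ 0; add g_4 = -q^2 - 2p - q to the basis.

S(f_2,g_3): lcm = p^2q. S = 2pq - q^2 + 2.
  leading term pq: subtract (-2)·f_1 from 2pq - q^2 + 2 → -q^2 - 2p - q
  leading term q^2: subtract (1)·g_4 from -q^2 - 2p - q → 0
  remainder 0.

S(f_1,g_4): lcm = pq^2. S = -2p^2 - 2q^2 + q.
  leading term p^2: subtract (-2)·g_3 from -2p^2 - 2q^2 + q → -2q^2 + p - 2q
  leading term q^2: subtract (2)·g_4 from -2q^2 + p - 2q → 0
  remainder 0.

S(f_2,g_4): lcm = p^2q^2. S = -2p^3 - p^2q + 2q.
  leading term p^3: subtract (-2p)·g_3 from -2p^3 - p^2q + 2q → -p^2q + p^2 + 2pq + 2q
  leading term p^2q: subtract (p)·f_1 from -p^2q + p^2 + 2pq + 2q → 2p^2 + p + 2q
  leading term p^2: subtract (2)·g_3 from 2p^2 + p + 2q → 0
  remainder 0.

S(g_3,g_4): leading monomials are coprime, so the S-polynomial reduces to 0 (Buchberger's first criterion).
Every S-polynomial of the final basis reduces to 0, so we have a Gröbner basis.
Inter-reduce: drop elements whose leading term is divisible by another's, tail-reduce, and make monic.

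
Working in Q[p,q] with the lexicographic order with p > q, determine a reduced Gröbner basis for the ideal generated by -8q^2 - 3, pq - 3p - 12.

G = {p + 32/25q + 96/25, q^2 + 3/8}

f_1 = -8q^2 - 3, LT = q^2.
f_2 = pq - 3p - 12, LT = pq.

S(f_1,f_2): lcm = pq^2. S = 3pq + 3/8p + 12q.
  leading term pq: subtract (3)·f_2 from 3pq + 3/8p + 12q → 75/8p + 12q + 36
  leading term p: no divisor's leading term divides it; move 75/8p to the remainder.
  leading term q: no divisor's leading term divides it; move 12q to the remainder.
  leading term 1: no divisor's leading term divides it; move 36 to the remainder.
  remainder 75/8p + 12q + 36 ≠ 0; add g_3 = 75/8p + 12q + 36 to the basis.

The other S-polynomials (S(f_1,g_3), S(f_2,g_3)) all reduce to 0 modulo the current basis, so we have a Gröbner basis.
Inter-reduce: drop elements whose leading term is divisible by another's, tail-reduce, and make monic.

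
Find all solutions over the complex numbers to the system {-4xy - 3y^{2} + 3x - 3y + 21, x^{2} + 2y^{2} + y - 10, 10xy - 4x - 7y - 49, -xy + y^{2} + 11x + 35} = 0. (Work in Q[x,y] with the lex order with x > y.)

Compute a lex Gröbner basis by Buchberger's algorithm.
f_1 = -4xy + 3x - 3y^{2} - 3y + 21, LT = xy.
f_2 = x^{2} + 2y^{2} + y - 10, LT = x^{2}.
f_3 = 10xy - 4x - 7y - 49, LT = xy.
f_4 = -xy + 11x + y^{2} + 35, LT = xy.

S(f_1,f_2): lcm = x^{2}y. S = -\tfrac{3}{4}x^{2} + \tfrac{3}{4}xy^{2} + \tfrac{3}{4}xy - \tfrac{21}{4}x - 2y^{3} - y^{2} + 10y.
  leading term x^{2}: subtract (-\tfrac{3}{4})·f_2 from -\tfrac{3}{4}x^{2} + \tfrac{3}{4}xy^{2} + \tfrac{3}{4}xy - \tfrac{21}{4}x - 2y^{3} - y^{2} + 10y → \tfrac{3}{4}xy^{2} + \tfrac{3}{4}xy - \tfrac{21}{4}x - 2y^{3} + \tfrac{1}{2}y^{2} + \tfrac{43}{4}y - \tfrac{15}{2}
  leading term xy^{2}: subtract (-\tfrac{3}{16}y)·f_1 from \tfrac{3}{4}xy^{2} + \tfrac{3}{4}xy - \tfrac{21}{4}x - 2y^{3} + \tfrac{1}{2}y^{2} + \tfrac{43}{4}y - \tfrac{15}{2} → \tfrac{21}{16}xy - \tfrac{21}{4}x - \tfrac{41}{16}y^{3} - \tfrac{1}{16}y^{2} + \tfrac{235}{16}y - \tfrac{15}{2}
  leading term xy: subtract (-\tfrac{21}{64})·f_1 from \tfrac{21}{16}xy - \tfrac{21}{4}x - \tfrac{41}{16}y^{3} - \tfrac{1}{16}y^{2} + \tfrac{235}{16}y - \tfrac{15}{2} → -\tfrac{273}{64}x - \tfrac{41}{16}y^{3} - \tfrac{67}{64}y^{2} + \tfrac{877}{64}y - \tfrac{39}{64}
  leading term x: no divisor's leading term divides it; move -\tfrac{273}{64}x to the remainder.
  leading term y^{3}: no divisor's leading term divides it; move -\tfrac{41}{16}y^{3} to the remainder.
  leading term y^{2}: no divisor's leading term divides it; move -\tfrac{67}{64}y^{2} to the remainder.
  leading term y: no divisor's leading term divides it; move \tfrac{877}{64}y to the remainder.
  leading term 1: no divisor's leading term divides it; move -\tfrac{39}{64} to the remainder.
  remainder -\tfrac{273}{64}x - \tfrac{41}{16}y^{3} - \tfrac{67}{64}y^{2} + \tfrac{877}{64}y - \tfrac{39}{64} ≠ 0; add h_5 = -\tfrac{273}{64}x - \tfrac{41}{16}y^{3} - \tfrac{67}{64}y^{2} + \tfrac{877}{64}y - \tfrac{39}{64} to the basis.

S(f_1,f_3): lcm = xy. S = -\tfrac{7}{20}x + \tfrac{3}{4}y^{2} + \tfrac{29}{20}y - \tfrac{7}{20}.
  leading term x: subtract (\tfrac{16}{195})·h_5 from -\tfrac{7}{20}x + \tfrac{3}{4}y^{2} + \tfrac{29}{20}y - \tfrac{7}{20} → \tfrac{41}{195}y^{3} + \tfrac{163}{195}y^{2} + \tfrac{127}{390}y - \tfrac{3}{10}
  leading term y^{3}: no divisor's leading term divides it; move \tfrac{41}{195}y^{3} to the remainder.
  leading term y^{2}: no divisor's leading term divides it; move \tfrac{163}{195}y^{2} to the remainder.
  leading term y: no divisor's leading term divides it; move \tfrac{127}{390}y to the remainder.
  leading term 1: no divisor's leading term divides it; move -\tfrac{3}{10} to the remainder.
  remainder \tfrac{41}{195}y^{3} + \tfrac{163}{195}y^{2} + \tfrac{127}{390}y - \tfrac{3}{10} ≠ 0; add h_6 = \tfrac{41}{195}y^{3} + \tfrac{163}{195}y^{2} + \tfrac{127}{390}y - \tfrac{3}{10} to the basis.

S(f_1,f_4): lcm = xy. S = \tfrac{41}{4}x + \tfrac{7}{4}y^{2} + \tfrac{3}{4}y + \tfrac{119}{4}.
  leading term x: subtract (-\tfrac{656}{273})·h_5 from \tfrac{41}{4}x + \tfrac{7}{4}y^{2} + \tfrac{3}{4}y + \tfrac{119}{4} → -\tfrac{1681}{273}y^{3} - \tfrac{209}{273}y^{2} + \tfrac{9194}{273}y + \tfrac{198}{7}
  leading term y^{3}: subtract (-\tfrac{205}{7})·h_6 from -\tfrac{1681}{273}y^{3} - \tfrac{209}{273}y^{2} + \tfrac{9194}{273}y + \tfrac{198}{7} → \tfrac{166}{7}y^{2} + \tfrac{605}{14}y + \tfrac{39}{2}
  leading term y^{2}: no divisor's leading term divides it; move \tfrac{166}{7}y^{2} to the remainder.
  leading term y: no divisor's leading term divides it; move \tfrac{605}{14}y to the remainder.
  leading term 1: no divisor's leading term divides it; move \tfrac{39}{2} to the remainder.
  remainder \tfrac{166}{7}y^{2} + \tfrac{605}{14}y + \tfrac{39}{2} ≠ 0; add h_7 = \tfrac{166}{7}y^{2} + \tfrac{605}{14}y + \tfrac{39}{2} to the basis.

S(f_2,f_3): lcm = x^{2}y. S = \tfrac{2}{5}x^{2} + \tfrac{7}{10}xy + \tfrac{49}{10}x + 2y^{3} + y^{2} - 10y.
  leading term x^{2}: subtract (\tfrac{2}{5})·f_2 from \tfrac{2}{5}x^{2} + \tfrac{7}{10}xy + \tfrac{49}{10}x + 2y^{3} + y^{2} - 10y → \tfrac{7}{10}xy + \tfrac{49}{10}x + 2y^{3} + \tfrac{1}{5}y^{2} - \tfrac{52}{5}y + 4
  leading term xy: subtract (-\tfrac{7}{40})·f_1 from \tfrac{7}{10}xy + \tfrac{49}{10}x + 2y^{3} + \tfrac{1}{5}y^{2} - \tfrac{52}{5}y + 4 → \tfrac{217}{40}x + 2y^{3} - \tfrac{13}{40}y^{2} - \tfrac{437}{40}y + \tfrac{307}{40}
  leading term x: subtract (-\tfrac{248}{195})·h_5 from \tfrac{217}{40}x + 2y^{3} - \tfrac{13}{40}y^{2} - \tfrac{437}{40}y + \tfrac{307}{40} → -\tfrac{491}{390}y^{3} - \tfrac{323}{195}y^{2} + \tfrac{1268}{195}y + \tfrac{69}{10}
  leading term y^{3}: subtract (-\tfrac{491}{82})·h_6 from -\tfrac{491}{390}y^{3} - \tfrac{323}{195}y^{2} + \tfrac{1268}{195}y + \tfrac{69}{10} → \tfrac{1373}{410}y^{2} + \tfrac{6931}{820}y + \tfrac{837}{164}
  leading term y^{2}: subtract (\tfrac{9611}{68060})·h_7 from \tfrac{1373}{410}y^{2} + \tfrac{6931}{820}y + \tfrac{837}{164} → \tfrac{319881}{136120}y + \tfrac{319881}{136120}
  leading term y: no divisor's leading term divides it; move \tfrac{319881}{136120}y to the remainder.
  leading term 1: no divisor's leading term divides it; move \tfrac{319881}{136120} to the remainder.
  remainder \tfrac{319881}{136120}y + \tfrac{319881}{136120} ≠ 0; add h_8 = \tfrac{319881}{136120}y + \tfrac{319881}{136120} to the basis.

The other S-polynomials (S(f_2,f_4), S(f_3,f_4), S(f_1,h_5), S(f_2,h_5), S(f_3,h_5), S(f_4,h_5), S(f_1,h_6), S(f_2,h_6), S(f_3,h_6), S(f_4,h_6), S(h_5,h_6), S(f_1,h_7), S(f_2,h_7), S(f_3,h_7), S(f_4,h_7), S(h_5,h_7), S(h_6,h_7), S(f_1,h_8), S(f_2,h_8), S(f_3,h_8), S(f_4,h_8), S(h_5,h_8), S(h_6,h_8), S(h_7,h_8)) all reduce to 0 modulo the current basis, so we have a Gröbner basis.
Inter-reduce: drop elements whose leading term is divisible by another's, tail-reduce, and make monic.
Reduced Gröbner basis: {x + 3, y + 1}.

The lex basis is triangular: the last element involves only y. Solving y + 1 = 0 gives y ∈ {-1}; substituting each value into the earlier elements determines the remaining variables.
  y = -1: the earlier basis element becomes x + 3 = 0, giving x = -3 — point (-3, -1).
Check: every point annihilates each of the original generators.
Zero-dimensionality of the ideal guarantees finitely many solutions over ℂ.

{(-3, -1)}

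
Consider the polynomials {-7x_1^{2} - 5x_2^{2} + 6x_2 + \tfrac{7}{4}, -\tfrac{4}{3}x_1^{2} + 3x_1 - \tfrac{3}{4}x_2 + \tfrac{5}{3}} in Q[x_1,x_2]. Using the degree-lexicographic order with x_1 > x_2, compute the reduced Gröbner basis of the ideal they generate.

f_1 = -7x_1^{2} - 5x_2^{2} + 6x_2 + \tfrac{7}{4}, LT = x_1^{2}.
f_2 = -\tfrac{4}{3}x_1^{2} + 3x_1 - \tfrac{3}{4}x_2 + \tfrac{5}{3}, LT = x_1^{2}.

S(f_1,f_2): lcm = x_1^{2}. S = \tfrac{5}{7}x_2^{2} + \tfrac{9}{4}x_1 - \tfrac{159}{112}x_2 + 1.
  leading term x_2^{2}: no divisor's leading term divides it; move \tfrac{5}{7}x_2^{2} to the remainder.
  leading term x_1: no divisor's leading term divides it; move \tfrac{9}{4}x_1 to the remainder.
  leading term x_2: no divisor's leading term divides it; move -\tfrac{159}{112}x_2 to the remainder.
  leading term 1: no divisor's leading term divides it; move 1 to the remainder.
  remainder \tfrac{5}{7}x_2^{2} + \tfrac{9}{4}x_1 - \tfrac{159}{112}x_2 + 1 ≠ 0; add g_3 = \tfrac{5}{7}x_2^{2} + \tfrac{9}{4}x_1 - \tfrac{159}{112}x_2 + 1 to the basis.

The other S-polynomials (S(f_1,g_3), S(f_2,g_3)) all reduce to 0 modulo the current basis, so we have a Gröbner basis.
Inter-reduce: drop elements whose leading term is divisible by another's, tail-reduce, and make monic.

G = {x_1^{2} - \tfrac{9}{4}x_1 + \tfrac{9}{16}x_2 - \tfrac{5}{4}, x_2^{2} + \tfrac{63}{20}x_1 - \tfrac{159}{80}x_2 + \tfrac{7}{5}}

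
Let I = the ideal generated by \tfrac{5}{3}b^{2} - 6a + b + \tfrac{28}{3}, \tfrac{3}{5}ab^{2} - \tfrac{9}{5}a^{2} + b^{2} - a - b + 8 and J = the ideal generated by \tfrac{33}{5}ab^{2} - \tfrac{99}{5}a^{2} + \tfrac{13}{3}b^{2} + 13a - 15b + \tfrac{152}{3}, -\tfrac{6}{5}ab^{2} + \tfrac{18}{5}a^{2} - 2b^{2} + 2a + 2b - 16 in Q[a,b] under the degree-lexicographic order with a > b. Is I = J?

Equality of ideals is decidable: compute both reduced Gröbner bases (unique for the ordering) and check whether they agree.
Buchberger on the first generating set:
f_1 = \tfrac{5}{3}b^{2} - 6a + b + \tfrac{28}{3}, LT = b^{2}.
f_2 = \tfrac{3}{5}ab^{2} - \tfrac{9}{5}a^{2} + b^{2} - a - b + 8, LT = ab^{2}.

S(f_1,f_2): lcm = ab^{2}. S = -\tfrac{3}{5}a^{2} + \tfrac{3}{5}ab - \tfrac{5}{3}b^{2} + \tfrac{109}{15}a + \tfrac{5}{3}b - \tfrac{40}{3}.
  leading term a^{2}: no divisor's leading term divides it; move -\tfrac{3}{5}a^{2} to the remainder.
  leading term ab: no divisor's leading term divides it; move \tfrac{3}{5}ab to the remainder.
  leading term b^{2}: subtract (-1)·f_1 from -\tfrac{5}{3}b^{2} + \tfrac{109}{15}a + \tfrac{5}{3}b - \tfrac{40}{3} → \tfrac{19}{15}a + \tfrac{8}{3}b - 4
  leading term a: no divisor's leading term divides it; move \tfrac{19}{15}a to the remainder.
  leading term b: no divisor's leading term divides it; move \tfrac{8}{3}b to the remainder.
  leading term 1: no divisor's leading term divides it; move -4 to the remainder.
  remainder -\tfrac{3}{5}a^{2} + \tfrac{3}{5}ab + \tfrac{19}{15}a + \tfrac{8}{3}b - 4 ≠ 0; add g_3 = -\tfrac{3}{5}a^{2} + \tfrac{3}{5}ab + \tfrac{19}{15}a + \tfrac{8}{3}b - 4 to the basis.

The other S-polynomials (S(f_1,g_3), S(f_2,g_3)) all reduce to 0 modulo the current basis, so we have a Gröbner basis.
Inter-reduce: drop elements whose leading term is divisible by another's, tail-reduce, and make monic.
Reduced Gröbner basis: {a^{2} - ab - \tfrac{19}{9}a - \tfrac{40}{9}b + \tfrac{20}{3}, b^{2} - \tfrac{18}{5}a + \tfrac{3}{5}b + \tfrac{28}{5}}.

Buchberger on the second generating set:
h_1 = \tfrac{33}{5}ab^{2} - \tfrac{99}{5}a^{2} + \tfrac{13}{3}b^{2} + 13a - 15b + \tfrac{152}{3}, LT = ab^{2}.
h_2 = -\tfrac{6}{5}ab^{2} + \tfrac{18}{5}a^{2} - 2b^{2} + 2a + 2b - 16, LT = ab^{2}.

S(h_1,h_2): lcm = ab^{2}. S = -\tfrac{100}{99}b^{2} + \tfrac{40}{11}a - \tfrac{20}{33}b - \tfrac{560}{99}.
  leading term b^{2}: no divisor's leading term divides it; move -\tfrac{100}{99}b^{2} to the remainder.
  leading term a: no divisor's leading term divides it; move \tfrac{40}{11}a to the remainder.
  leading term b: no divisor's leading term divides it; move -\tfrac{20}{33}b to the remainder.
  leading term 1: no divisor's leading term divides it; move -\tfrac{560}{99} to the remainder.
  remainder -\tfrac{100}{99}b^{2} + \tfrac{40}{11}a - \tfrac{20}{33}b - \tfrac{560}{99} ≠ 0; add k_3 = -\tfrac{100}{99}b^{2} + \tfrac{40}{11}a - \tfrac{20}{33}b - \tfrac{560}{99} to the basis.

S(h_1,k_3): lcm = ab^{2}. S = \tfrac{3}{5}a^{2} - \tfrac{3}{5}ab + \tfrac{65}{99}b^{2} - \tfrac{599}{165}a - \tfrac{25}{11}b + \tfrac{760}{99}.
  leading term a^{2}: no divisor's leading term divides it; move \tfrac{3}{5}a^{2} to the remainder.
  leading term ab: no divisor's leading term divides it; move -\tfrac{3}{5}ab to the remainder.
  leading term b^{2}: subtract (-\tfrac{13}{20})·k_3 from \tfrac{65}{99}b^{2} - \tfrac{599}{165}a - \tfrac{25}{11}b + \tfrac{760}{99} → -\tfrac{19}{15}a - \tfrac{8}{3}b + 4
  leading term a: no divisor's leading term divides it; move -\tfrac{19}{15}a to the remainder.
  leading term b: no divisor's leading term divides it; move -\tfrac{8}{3}b to the remainder.
  leading term 1: no divisor's leading term divides it; move 4 to the remainder.
  remainder \tfrac{3}{5}a^{2} - \tfrac{3}{5}ab - \tfrac{19}{15}a - \tfrac{8}{3}b + 4 ≠ 0; add k_4 = \tfrac{3}{5}a^{2} - \tfrac{3}{5}ab - \tfrac{19}{15}a - \tfrac{8}{3}b + 4 to the basis.

The other S-polynomials (S(h_2,k_3), S(h_1,k_4), S(h_2,k_4), S(k_3,k_4)) all reduce to 0 modulo the current basis, so we have a Gröbner basis.
Inter-reduce: drop elements whose leading term is divisible by another's, tail-reduce, and make monic.
Reduced Gröbner basis: {a^{2} - ab - \tfrac{19}{9}a - \tfrac{40}{9}b + \tfrac{20}{3}, b^{2} - \tfrac{18}{5}a + \tfrac{3}{5}b + \tfrac{28}{5}}.

These coincide, so the ideals are equal.

Yes, the ideals are equal.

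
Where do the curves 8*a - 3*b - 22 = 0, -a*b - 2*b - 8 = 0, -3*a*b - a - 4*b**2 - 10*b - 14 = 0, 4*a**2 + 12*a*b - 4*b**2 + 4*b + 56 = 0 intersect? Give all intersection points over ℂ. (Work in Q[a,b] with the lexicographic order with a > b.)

Compute a lex Gröbner basis by Buchberger's algorithm.
f_1 = 8*a - 3*b - 22, LT = a.
f_2 = -a*b - 2*b - 8, LT = a*b.
f_3 = -3*a*b - a - 4*b**2 - 10*b - 14, LT = a*b.
f_4 = 4*a**2 + 12*a*b - 4*b**2 + 4*b + 56, LT = a**2.

S(f_1,f_2): lcm = a*b. S = -3/8*b**2 - 19/4*b - 8.
  leading term b**2: no divisor's leading term divides it; move -3/8*b**2 to the remainder.
  leading term b: no divisor's leading term divides it; move -19/4*b to the remainder.
  leading term 1: no divisor's leading term divides it; move -8 to the remainder.
  remainder -3/8*b**2 - 19/4*b - 8 ≠ 0; add h_5 = -3/8*b**2 - 19/4*b - 8 to the basis.

S(f_1,f_3): lcm = a*b. S = -1/3*a - 41/24*b**2 - 73/12*b - 14/3.
  leading term a: subtract (-1/24)·f_1 from -1/3*a - 41/24*b**2 - 73/12*b - 14/3 → -41/24*b**2 - 149/24*b - 67/12
  leading term b**2: subtract (41/9)·h_5 from -41/24*b**2 - 149/24*b - 67/12 → 1111/72*b + 1111/36
  leading term b: no divisor's leading term divides it; move 1111/72*b to the remainder.
  leading term 1: no divisor's leading term divides it; move 1111/36 to the remainder.
  remainder 1111/72*b + 1111/36 ≠ 0; add h_6 = 1111/72*b + 1111/36 to the basis.

The other S-polynomials (S(f_1,f_4), S(f_2,f_3), S(f_2,f_4), S(f_3,f_4), S(f_1,h_5), S(f_2,h_5), S(f_3,h_5), S(f_4,h_5), S(f_1,h_6), S(f_2,h_6), S(f_3,h_6), S(f_4,h_6), S(h_5,h_6)) all reduce to 0 modulo the current basis, so we have a Gröbner basis.
Inter-reduce: drop elements whose leading term is divisible by another's, tail-reduce, and make monic.
Reduced Gröbner basis: {a - 2, b + 2}.

From the last basis element, b + 2 = 0, so b takes values in {-2}. Each choice, substituted upward through the basis, yields the corresponding point(s) of the solution set.
  b = -2: the earlier basis element becomes a - 2 = 0, giving a = 2 — point (2, -2).
Check: every point annihilates each of the original generators.
A lex Gröbner basis triangularizes the system, enabling back-substitution.

{(2, -2)}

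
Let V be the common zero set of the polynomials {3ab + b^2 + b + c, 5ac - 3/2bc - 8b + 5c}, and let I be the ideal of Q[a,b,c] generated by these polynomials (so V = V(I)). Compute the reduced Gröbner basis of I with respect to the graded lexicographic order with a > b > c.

G = {b^2c + 48/19b^2 - 20/19bc + 10/19c^2, ab + 1/3b^2 + 1/3b + 1/3c, ac - 3/10bc - 8/5b + c}

This is the nonlinear analogue of row-reducing a linear system.

f_1 = 3ab + b^2 + b + c, LT = ab.
f_2 = 5ac - 3/2bc - 8b + 5c, LT = ac.

S(f_1,f_2): lcm = abc. S = 19/30b^2c + 8/5b^2 - 2/3bc + 1/3c^2.
  reduce S modulo (f_1, f_2):
  remainder 19/30b^2c + 8/5b^2 - 2/3bc + 1/3c^2 ≠ 0; add g_3 = 19/30b^2c + 8/5b^2 - 2/3bc + 1/3c^2 to the basis.

The other S-polynomials (S(f_1,g_3), S(f_2,g_3)) all reduce to 0 modulo the current basis, so we have a Gröbner basis.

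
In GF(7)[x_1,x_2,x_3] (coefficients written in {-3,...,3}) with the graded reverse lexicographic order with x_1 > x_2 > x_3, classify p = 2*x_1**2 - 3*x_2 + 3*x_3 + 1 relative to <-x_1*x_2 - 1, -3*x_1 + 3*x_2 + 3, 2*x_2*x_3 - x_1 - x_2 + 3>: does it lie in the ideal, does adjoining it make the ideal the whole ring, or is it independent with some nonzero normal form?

First compute the reduced Gröbner basis of I by Buchberger's algorithm.
f_1 = -x_1*x_2 - 1, LT = x_1*x_2.
f_2 = -3*x_1 + 3*x_2 + 3, LT = x_1.
f_3 = 2*x_2*x_3 - x_1 - x_2 + 3, LT = x_2*x_3.

S(f_1,f_2): lcm = x_1*x_2. S = x_2**2 + x_2 + 1.
  leading term x_2**2: no divisor's leading term divides it; move x_2**2 to the remainder.
  leading term x_2: no divisor's leading term divides it; move x_2 to the remainder.
  leading term 1: no divisor's leading term divides it; move 1 to the remainder.
  remainder x_2**2 + x_2 + 1 ≠ 0; add h_4 = x_2**2 + x_2 + 1 to the basis.

S(f_1,f_3): lcm = x_1*x_2*x_3. S = -3*x_1**2 - 3*x_1*x_2 + 2*x_1 + x_3.
  leading term x_1**2: subtract (x_1)·f_2 from -3*x_1**2 - 3*x_1*x_2 + 2*x_1 + x_3 → x_1*x_2 - x_1 + x_3
  leading term x_1*x_2: subtract (-1)·f_1 from x_1*x_2 - x_1 + x_3 → -x_1 + x_3 - 1
  leading term x_1: subtract (-2)·f_2 from -x_1 + x_3 - 1 → -x_2 + x_3 - 2
  leading term x_2: no divisor's leading term divides it; move -x_2 to the remainder.
  leading term x_3: no divisor's leading term divides it; move x_3 to the remainder.
  leading term 1: no divisor's leading term divides it; move -2 to the remainder.
  remainder -x_2 + x_3 - 2 ≠ 0; add h_5 = -x_2 + x_3 - 2 to the basis.

S(f_2,f_3): leading monomials are coprime, so the S-polynomial reduces to 0 (Buchberger's first criterion).
S(f_1,h_4): lcm = x_1*x_2**2. S = -x_1*x_2 - x_1 + x_2.
  leading term x_1*x_2: subtract (1)·f_1 from -x_1*x_2 - x_1 + x_2 → -x_1 + x_2 + 1
  leading term x_1: subtract (-2)·f_2 from -x_1 + x_2 + 1 → 0
  remainder 0.

S(f_2,h_4): leading monomials are coprime, so the S-polynomial reduces to 0 (Buchberger's first criterion).
S(f_3,h_4): lcm = x_2**2*x_3. S = 3*x_1*x_2 + 3*x_2**2 - x_2*x_3 - 2*x_2 - x_3.
  leading term x_1*x_2: subtract (-3)·f_1 from 3*x_1*x_2 + 3*x_2**2 - x_2*x_3 - 2*x_2 - x_3 → 3*x_2**2 - x_2*x_3 - 2*x_2 - x_3 - 3
  leading term x_2**2: subtract (3)·h_4 from 3*x_2**2 - x_2*x_3 - 2*x_2 - x_3 - 3 → -x_2*x_3 + 2*x_2 - x_3 + 1
  leading term x_2*x_3: subtract (3)·f_3 from -x_2*x_3 + 2*x_2 - x_3 + 1 → 3*x_1 - 2*x_2 - x_3 - 1
  leading term x_1: subtract (-1)·f_2 from 3*x_1 - 2*x_2 - x_3 - 1 → x_2 - x_3 + 2
  leading term x_2: subtract (-1)·h_5 from x_2 - x_3 + 2 → 0
  remainder 0.

S(f_1,h_5): lcm = x_1*x_2. S = x_1*x_3 - 2*x_1 + 1.
  leading term x_1*x_3: subtract (2*x_3)·f_2 from x_1*x_3 - 2*x_1 + 1 → x_2*x_3 - 2*x_1 + x_3 + 1
  leading term x_2*x_3: subtract (-3)·f_3 from x_2*x_3 - 2*x_1 + x_3 + 1 → 2*x_1 - 3*x_2 + x_3 + 3
  leading term x_1: subtract (-3)·f_2 from 2*x_1 - 3*x_2 + x_3 + 3 → -x_2 + x_3 - 2
  leading term x_2: subtract (1)·h_5 from -x_2 + x_3 - 2 → 0
  remainder 0.

S(f_2,h_5): leading monomials are coprime, so the S-polynomial reduces to 0 (Buchberger's first criterion).
S(f_3,h_5): lcm = x_2*x_3. S = x_3**2 + 3*x_1 + 3*x_2 - 2*x_3 - 2.
  leading term x_3**2: no divisor's leading term divides it; move x_3**2 to the remainder.
  leading term x_1: subtract (-1)·f_2 from 3*x_1 + 3*x_2 - 2*x_3 - 2 → -x_2 - 2*x_3 + 1
  leading term x_2: subtract (1)·h_5 from -x_2 - 2*x_3 + 1 → -3*x_3 + 3
  leading term x_3: no divisor's leading term divides it; move -3*x_3 to the remainder.
  leading term 1: no divisor's leading term divides it; move 3 to the remainder.
  remainder x_3**2 - 3*x_3 + 3 ≠ 0; add h_6 = x_3**2 - 3*x_3 + 3 to the basis.

S(h_4,h_5): lcm = x_2**2. S = x_2*x_3 - x_2 + 1.
  leading term x_2*x_3: subtract (-3)·f_3 from x_2*x_3 - x_2 + 1 → -3*x_1 + 3*x_2 + 3
  leading term x_1: subtract (1)·f_2 from -3*x_1 + 3*x_2 + 3 → 0
  remainder 0.

S(f_1,h_6): leading monomials are coprime, so the S-polynomial reduces to 0 (Buchberger's first criterion).
S(f_2,h_6): leading monomials are coprime, so the S-polynomial reduces to 0 (Buchberger's first criterion).
S(f_3,h_6): lcm = x_2*x_3**2. S = 3*x_1*x_3 - x_2*x_3 - 3*x_2 - 2*x_3.
  leading term x_1*x_3: subtract (-x_3)·f_2 from 3*x_1*x_3 - x_2*x_3 - 3*x_2 - 2*x_3 → 2*x_2*x_3 - 3*x_2 + x_3
  leading term x_2*x_3: subtract (1)·f_3 from 2*x_2*x_3 - 3*x_2 + x_3 → x_1 - 2*x_2 + x_3 - 3
  leading term x_1: subtract (2)·f_2 from x_1 - 2*x_2 + x_3 - 3 → -x_2 + x_3 - 2
  leading term x_2: subtract (1)·h_5 from -x_2 + x_3 - 2 → 0
  remainder 0.

S(h_4,h_6): leading monomials are coprime, so the S-polynomial reduces to 0 (Buchberger's first criterion).
S(h_5,h_6): leading monomials are coprime, so the S-polynomial reduces to 0 (Buchberger's first criterion).
Every S-polynomial of the final basis reduces to 0, so we have a Gröbner basis.
Inter-reduce: drop elements whose leading term is divisible by another's, tail-reduce, and make monic.
Reduced Gröbner basis: {x_3**2 - 3*x_3 + 3, x_1 - x_3 + 1, x_2 - x_3 + 2}.
Label its elements g_1 = x_3**2 - 3*x_3 + 3, g_2 = x_1 - x_3 + 1, g_3 = x_2 - x_3 + 2.

Reduce p = 2*x_1**2 - 3*x_2 + 3*x_3 + 1 modulo G:
  leading term x_1**2: subtract (2*x_1)·g_2 from 2*x_1**2 - 3*x_2 + 3*x_3 + 1 → 2*x_1*x_3 - 2*x_1 - 3*x_2 + 3*x_3 + 1
  leading term x_1*x_3: subtract (2*x_3)·g_2 from 2*x_1*x_3 - 2*x_1 - 3*x_2 + 3*x_3 + 1 → 2*x_3**2 - 2*x_1 - 3*x_2 + x_3 + 1
  leading term x_3**2: subtract (2)·g_1 from 2*x_3**2 - 2*x_1 - 3*x_2 + x_3 + 1 → -2*x_1 - 3*x_2 + 2
  leading term x_1: subtract (-2)·g_2 from -2*x_1 - 3*x_2 + 2 → -3*x_2 - 2*x_3 - 3
  leading term x_2: subtract (-3)·g_3 from -3*x_2 - 2*x_3 - 3 → 2*x_3 + 3
  leading term x_3: no divisor's leading term divides it; move 2*x_3 to the remainder.
  leading term 1: no divisor's leading term divides it; move 3 to the remainder.
  normal form = 2*x_3 + 3.
The normal form is nonzero, so p ∉ I. Since p minus its normal form lies in I, I + (p) = I + (r) where r = 2*x_3 + 3; decide whether this ideal is the whole ring.
Run Buchberger on G together with r (pairs among the g_i already reduce to 0 since G is a Gröbner basis):
g_1 = x_3**2 - 3*x_3 + 3, LT = x_3**2.
g_2 = x_1 - x_3 + 1, LT = x_1.
g_3 = x_2 - x_3 + 2, LT = x_2.
r = 2*x_3 + 3, LT = x_3.

S(g_1,g_2): leading monomials are coprime, so the S-polynomial reduces to 0 (Buchberger's first criterion).
S(g_1,g_3): leading monomials are coprime, so the S-polynomial reduces to 0 (Buchberger's first criterion).
S(g_1,r): lcm = x_3**2. S = -x_3 + 3.
  leading term x_3: subtract (3)·r from -x_3 + 3 → 1
  leading term 1: no divisor's leading term divides it; move 1 to the remainder.
  remainder 1 ≠ 0; add m_5 = 1 to the basis.

S(g_2,g_3): leading monomials are coprime, so the S-polynomial reduces to 0 (Buchberger's first criterion).
S(g_2,r): leading monomials are coprime, so the S-polynomial reduces to 0 (Buchberger's first criterion).
S(g_3,r): leading monomials are coprime, so the S-polynomial reduces to 0 (Buchberger's first criterion).
S(g_1,m_5): leading monomials are coprime, so the S-polynomial reduces to 0 (Buchberger's first criterion).
S(g_2,m_5): leading monomials are coprime, so the S-polynomial reduces to 0 (Buchberger's first criterion).
S(g_3,m_5): leading monomials are coprime, so the S-polynomial reduces to 0 (Buchberger's first criterion).
S(r,m_5): leading monomials are coprime, so the S-polynomial reduces to 0 (Buchberger's first criterion).
Every S-polynomial of the final basis reduces to 0, so we have a Gröbner basis.
Inter-reduce: drop elements whose leading term is divisible by another's, tail-reduce, and make monic.
Reduced Gröbner basis: {1}.
The reduced Gröbner basis of I + (p) is {1}: the ideal is the whole ring, so the enlarged system has no common solution — adjoining p is inconsistent.

Adjoining 2*x_1**2 - 3*x_2 + 3*x_3 + 1 makes the ideal the whole ring: the system is inconsistent.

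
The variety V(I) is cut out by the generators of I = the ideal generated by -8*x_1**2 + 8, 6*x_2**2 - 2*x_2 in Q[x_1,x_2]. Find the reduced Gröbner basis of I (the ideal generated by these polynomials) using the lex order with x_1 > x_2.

The reduced Gröbner basis is the canonical form of the ideal for this ordering.

f_1 = -8*x_1**2 + 8, LT = x_1**2.
f_2 = 6*x_2**2 - 2*x_2, LT = x_2**2.

The S-polynomials (S(f_1,f_2)) all reduce to 0 modulo the current basis, so we have a Gröbner basis.

G = {x_1**2 - 1, x_2**2 - 1/3*x_2}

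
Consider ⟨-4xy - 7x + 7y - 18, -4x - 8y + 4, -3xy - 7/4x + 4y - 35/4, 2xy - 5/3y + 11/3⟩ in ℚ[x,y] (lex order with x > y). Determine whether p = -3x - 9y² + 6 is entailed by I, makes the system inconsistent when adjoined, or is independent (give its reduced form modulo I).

-3x - 9y² + 6 lies in I (it reduces to 0).

First compute the reduced Gröbner basis of I by Buchberger's algorithm.
f_1 = -4xy - 7x + 7y - 18, LT = xy.
f_2 = -4x - 8y + 4, LT = x.
f_3 = -3xy - 7/4x + 4y - 35/4, LT = xy.
f_4 = 2xy - 5/3y + 11/3, LT = xy.

S(f_1,f_2): lcm = xy. S = 7/4x - 2y² - ¾y + 9/2.
  leading term x: subtract (-7/16)·f_2 from 7/4x - 2y² - ¾y + 9/2 → -2y² - 17/4y + 25/4
  leading term y²: no divisor's leading term divides it; move -2y² to the remainder.
  leading term y: no divisor's leading term divides it; move -17/4y to the remainder.
  leading term 1: no divisor's leading term divides it; move 25/4 to the remainder.
  remainder -2y² - 17/4y + 25/4 ≠ 0; add h_5 = -2y² - 17/4y + 25/4 to the basis.

S(f_1,f_3): lcm = xy. S = 7/6x - 5/12y + 19/12.
  leading term x: subtract (-7/24)·f_2 from 7/6x - 5/12y + 19/12 → -11/4y + 11/4
  leading term y: no divisor's leading term divides it; move -11/4y to the remainder.
  leading term 1: no divisor's leading term divides it; move 11/4 to the remainder.
  remainder -11/4y + 11/4 ≠ 0; add h_6 = -11/4y + 11/4 to the basis.

The other S-polynomials (S(f_1,f_4), S(f_2,f_3), S(f_2,f_4), S(f_3,f_4), S(f_1,h_5), S(f_2,h_5), S(f_3,h_5), S(f_4,h_5), S(f_1,h_6), S(f_2,h_6), S(f_3,h_6), S(f_4,h_6), S(h_5,h_6)) all reduce to 0 modulo the current basis, so we have a Gröbner basis.
Inter-reduce: drop elements whose leading term is divisible by another's, tail-reduce, and make monic.
Reduced Gröbner basis: {x + 1, y - 1}.
Label its elements g_1 = x + 1, g_2 = y - 1.

Reduce p = -3x - 9y² + 6 modulo G:
  leading term x: subtract (-3)·g_1 from -3x - 9y² + 6 → -9y² + 9
  leading term y²: subtract (-9y)·g_2 from -9y² + 9 → -9y + 9
  leading term y: subtract (-9)·g_2 from -9y + 9 → 0
  normal form = 0.
Since the normal form is 0, p ∈ I.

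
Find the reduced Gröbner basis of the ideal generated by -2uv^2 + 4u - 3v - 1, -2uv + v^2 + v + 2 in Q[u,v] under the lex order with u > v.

This is the nonlinear analogue of row-reducing a linear system.

f_1 = -2uv^2 + 4u - 3v - 1, LT = uv^2.
f_2 = -2uv + v^2 + v + 2, LT = uv.

S(f_1,f_2): lcm = uv^2. S = -2u + 1/2v^3 + 1/2v^2 + 5/2v + 1/2.
  leading term u: no divisor's leading term divides it; move -2u to the remainder.
  leading term v^3: no divisor's leading term divides it; move 1/2v^3 to the remainder.
  leading term v^2: no divisor's leading term divides it; move 1/2v^2 to the remainder.
  leading term v: no divisor's leading term divides it; move 5/2v to the remainder.
  leading term 1: no divisor's leading term divides it; move 1/2 to the remainder.
  remainder -2u + 1/2v^3 + 1/2v^2 + 5/2v + 1/2 ≠ 0; add g_3 = -2u + 1/2v^3 + 1/2v^2 + 5/2v + 1/2 to the basis.

S(f_1,g_3): lcm = uv^2. S = -2u + 1/4v^5 + 1/4v^4 + 5/4v^3 + 1/4v^2 + 3/2v + 1/2.
  leading term u: subtract (1)·g_3 from -2u + 1/4v^5 + 1/4v^4 + 5/4v^3 + 1/4v^2 + 3/2v + 1/2 → 1/4v^5 + 1/4v^4 + 3/4v^3 - 1/4v^2 - v
  leading term v^5: no divisor's leading term divides it; move 1/4v^5 to the remainder.
  leading term v^4: no divisor's leading term divides it; move 1/4v^4 to the remainder.
  leading term v^3: no divisor's leading term divides it; move 3/4v^3 to the remainder.
  leading term v^2: no divisor's leading term divides it; move -1/4v^2 to the remainder.
  leading term v: no divisor's leading term divides it; move -v to the remainder.
  remainder 1/4v^5 + 1/4v^4 + 3/4v^3 - 1/4v^2 - v ≠ 0; add g_4 = 1/4v^5 + 1/4v^4 + 3/4v^3 - 1/4v^2 - v to the basis.

S(f_2,g_3): lcm = uv. S = 1/4v^4 + 1/4v^3 + 3/4v^2 - 1/4v - 1.
  leading term v^4: no divisor's leading term divides it; move 1/4v^4 to the remainder.
  leading term v^3: no divisor's leading term divides it; move 1/4v^3 to the remainder.
  leading term v^2: no divisor's leading term divides it; move 3/4v^2 to the remainder.
  leading term v: no divisor's leading term divides it; move -1/4v to the remainder.
  leading term 1: no divisor's leading term divides it; move -1 to the remainder.
  remainder 1/4v^4 + 1/4v^3 + 3/4v^2 - 1/4v - 1 ≠ 0; add g_5 = 1/4v^4 + 1/4v^3 + 3/4v^2 - 1/4v - 1 to the basis.

S(f_1,g_4): lcm = uv^5. S = -uv^4 - 5uv^3 + uv^2 + 4uv + 3/2v^4 + 1/2v^3.
  leading term uv^4: subtract (1/2v^2)·f_1 from -uv^4 - 5uv^3 + uv^2 + 4uv + 3/2v^4 + 1/2v^3 → -5uv^3 - uv^2 + 4uv + 3/2v^4 + 2v^3 + 1/2v^2
  leading term uv^3: subtract (5/2v)·f_1 from -5uv^3 - uv^2 + 4uv + 3/2v^4 + 2v^3 + 1/2v^2 → -uv^2 - 6uv + 3/2v^4 + 2v^3 + 8v^2 + 5/2v
  leading term uv^2: subtract (1/2)·f_1 from -uv^2 - 6uv + 3/2v^4 + 2v^3 + 8v^2 + 5/2v → -6uv - 2u + 3/2v^4 + 2v^3 + 8v^2 + 4v + 1/2
  leading term uv: subtract (3)·f_2 from -6uv - 2u + 3/2v^4 + 2v^3 + 8v^2 + 4v + 1/2 → -2u + 3/2v^4 + 2v^3 + 5v^2 + v - 11/2
  leading term u: subtract (1)·g_3 from -2u + 3/2v^4 + 2v^3 + 5v^2 + v - 11/2 → 3/2v^4 + 3/2v^3 + 9/2v^2 - 3/2v - 6
  leading term v^4: subtract (6)·g_5 from 3/2v^4 + 3/2v^3 + 9/2v^2 - 3/2v - 6 → 0
  remainder 0.

S(f_2,g_4): lcm = uv^5. S = -uv^4 - 3uv^3 + uv^2 + 4uv - 1/2v^6 - 1/2v^5 - v^4.
  leading term uv^4: subtract (1/2v^2)·f_1 from -uv^4 - 3uv^3 + uv^2 + 4uv - 1/2v^6 - 1/2v^5 - v^4 → -3uv^3 - uv^2 + 4uv - 1/2v^6 - 1/2v^5 - v^4 + 3/2v^3 + 1/2v^2
  leading term uv^3: subtract (3/2v)·f_1 from -3uv^3 - uv^2 + 4uv - 1/2v^6 - 1/2v^5 - v^4 + 3/2v^3 + 1/2v^2 → -uv^2 - 2uv - 1/2v^6 - 1/2v^5 - v^4 + 3/2v^3 + 5v^2 + 3/2v
  leading term uv^2: subtract (1/2)·f_1 from -uv^2 - 2uv - 1/2v^6 - 1/2v^5 - v^4 + 3/2v^3 + 5v^2 + 3/2v → -2uv - 2u - 1/2v^6 - 1/2v^5 - v^4 + 3/2v^3 + 5v^2 + 3v + 1/2
  leading term uv: subtract (1)·f_2 from -2uv - 2u - 1/2v^6 - 1/2v^5 - v^4 + 3/2v^3 + 5v^2 + 3v + 1/2 → -2u - 1/2v^6 - 1/2v^5 - v^4 + 3/2v^3 + 4v^2 + 2v - 3/2
  leading term u: subtract (1)·g_3 from -2u - 1/2v^6 - 1/2v^5 - v^4 + 3/2v^3 + 4v^2 + 2v - 3/2 → -1/2v^6 - 1/2v^5 - v^4 + v^3 + 7/2v^2 - 1/2v - 2
  leading term v^6: subtract (-2v)·g_4 from -1/2v^6 - 1/2v^5 - v^4 + v^3 + 7/2v^2 - 1/2v - 2 → 1/2v^4 + 1/2v^3 + 3/2v^2 - 1/2v - 2
  leading term v^4: subtract (2)·g_5 from 1/2v^4 + 1/2v^3 + 3/2v^2 - 1/2v - 2 → 0
  remainder 0.

S(g_3,g_4): leading monomials are coprime, so the S-polynomial reduces to 0 (Buchberger's first criterion).
S(f_1,g_5): lcm = uv^4. S = -uv^3 - 5uv^2 + uv + 4u + 3/2v^3 + 1/2v^2.
  leading term uv^3: subtract (1/2v)·f_1 from -uv^3 - 5uv^2 + uv + 4u + 3/2v^3 + 1/2v^2 → -5uv^2 - uv + 4u + 3/2v^3 + 2v^2 + 1/2v
  leading term uv^2: subtract (5/2)·f_1 from -5uv^2 - uv + 4u + 3/2v^3 + 2v^2 + 1/2v → -uv - 6u + 3/2v^3 + 2v^2 + 8v + 5/2
  leading term uv: subtract (1/2)·f_2 from -uv - 6u + 3/2v^3 + 2v^2 + 8v + 5/2 → -6u + 3/2v^3 + 3/2v^2 + 15/2v + 3/2
  leading term u: subtract (3)·g_3 from -6u + 3/2v^3 + 3/2v^2 + 15/2v + 3/2 → 0
  remainder 0.

S(f_2,g_5): lcm = uv^4. S = -uv^3 - 3uv^2 + uv + 4u - 1/2v^5 - 1/2v^4 - v^3.
  leading term uv^3: subtract (1/2v)·f_1 from -uv^3 - 3uv^2 + uv + 4u - 1/2v^5 - 1/2v^4 - v^3 → -3uv^2 - uv + 4u - 1/2v^5 - 1/2v^4 - v^3 + 3/2v^2 + 1/2v
  leading term uv^2: subtract (3/2)·f_1 from -3uv^2 - uv + 4u - 1/2v^5 - 1/2v^4 - v^3 + 3/2v^2 + 1/2v → -uv - 2u - 1/2v^5 - 1/2v^4 - v^3 + 3/2v^2 + 5v + 3/2
  leading term uv: subtract (1/2)·f_2 from -uv - 2u - 1/2v^5 - 1/2v^4 - v^3 + 3/2v^2 + 5v + 3/2 → -2u - 1/2v^5 - 1/2v^4 - v^3 + v^2 + 9/2v + 1/2
  leading term u: subtract (1)·g_3 from -2u - 1/2v^5 - 1/2v^4 - v^3 + v^2 + 9/2v + 1/2 → -1/2v^5 - 1/2v^4 - 3/2v^3 + 1/2v^2 + 2v
  leading term v^5: subtract (-2)·g_4 from -1/2v^5 - 1/2v^4 - 3/2v^3 + 1/2v^2 + 2v → 0
  remainder 0.

S(g_3,g_5): leading monomials are coprime, so the S-polynomial reduces to 0 (Buchberger's first criterion).
S(g_4,g_5): lcm = v^5. S = 0.
  remainder 0.

Every S-polynomial of the final basis reduces to 0, so we have a Gröbner basis.
Inter-reduce: drop elements whose leading term is divisible by another's, tail-reduce, and make monic.

G = {u - 1/4v^3 - 1/4v^2 - 5/4v - 1/4, v^4 + v^3 + 3v^2 - v - 4}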